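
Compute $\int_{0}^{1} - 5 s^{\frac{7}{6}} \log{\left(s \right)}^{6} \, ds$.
$- \frac{1007769600}{62748517}$

Begin with the known integral
$$J(a) = \int_{0}^{1} - 5 s^{a} \, ds = - \frac{5}{a + 1}.$$

Differentiating under the integral sign brings down a factor of $\ln s$:
$$\frac{dJ}{da} = \int_{0}^{1} - 5 s^{a} \log{\left(s \right)} \, ds = \frac{5}{\left(a + 1\right)^{2}}.$$

Repeating $6$ times in total — each differentiation brings down another $\ln s$ — gives
$$\frac{d^{6}J}{da^{6}} = \int_{0}^{1} - 5 s^{a} \log{\left(s \right)}^{6} \, ds = - \frac{3600}{\left(a + 1\right)^{7}},$$
and the integrand here is exactly the target integrand, so $I = - \frac{3600}{\left(a + 1\right)^{7}}$.

Setting $a = \frac{7}{6}$:
$$I = - \frac{1007769600}{62748517}.$$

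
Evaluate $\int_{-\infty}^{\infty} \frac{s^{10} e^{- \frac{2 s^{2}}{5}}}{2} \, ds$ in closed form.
$\frac{2953125 \sqrt{10} \sqrt{\pi}}{4096}$

Consider the simpler parametrised integral
$$J(a) = \int_{-\infty}^{\infty} \frac{e^{- a s^{2}}}{2} \, ds = \frac{\sqrt{\pi}}{2 \sqrt{a}}.$$

Differentiating under the integral sign brings down a factor of $(-s^2)$:
$$\frac{dJ}{da} = \int_{-\infty}^{\infty} - \frac{s^{2} e^{- a s^{2}}}{2} \, ds = - \frac{\sqrt{\pi}}{4 a^{\frac{3}{2}}}.$$

Repeating $5$ times in total — each differentiation brings down another $(-s^2)$ — gives
$$\frac{d^{5}J}{da^{5}} = \int_{-\infty}^{\infty} - \frac{s^{10} e^{- a s^{2}}}{2} \, ds = - \frac{945 \sqrt{\pi}}{64 a^{\frac{11}{2}}},$$
and the integrand here is $(-1)^{5}$ times the target integrand, so $I = (-1)^{5}\,\frac{d^{5}J}{da^{5}} = \frac{945 \sqrt{\pi}}{64 a^{\frac{11}{2}}}$.

Setting $a = \frac{2}{5}$:
$$I = \frac{2953125 \sqrt{10} \sqrt{\pi}}{4096}.$$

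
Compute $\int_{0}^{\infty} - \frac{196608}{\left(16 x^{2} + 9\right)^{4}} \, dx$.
$- \frac{2560 \pi}{729}$

Recall the elementary integral
$$J(a) = \int_{0}^{\infty} - \frac{3}{a^{2} + x^{2}} \, dx = - \frac{3 \pi}{2 a}.$$

Differentiating under the integral sign with respect to $a$,
$$\frac{dJ}{da} = \int_{0}^{\infty} \frac{6 a}{\left(a^{2} + x^{2}\right)^{2}} \, dx = \frac{3 \pi}{2 a^{2}},$$
so $\int_{0}^{\infty} - \frac{3}{\left(a^{2} + x^{2}\right)^{2}} \, dx = - \frac{3 \pi}{4 a^{3}}$.

Repeating — each differentiation of $1/(x^2+a^2)^j$ produces $-2ja/(x^2+a^2)^{j+1}$ — and dividing through by $-2ja$ at each step yields, after $3$ differentiations in total,
$$\int_{0}^{\infty} - \frac{3}{\left(a^{2} + x^{2}\right)^{4}} \, dx = - \frac{15 \pi}{32 a^{7}}.$$

Setting $a = \frac{3}{4}$:
$$I = - \frac{2560 \pi}{729}.$$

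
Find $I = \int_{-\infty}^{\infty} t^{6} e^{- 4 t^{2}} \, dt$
$\frac{15 \sqrt{\pi}}{1024}$

Start from the elementary integral
$$J(a) = \int_{-\infty}^{\infty} e^{- a t^{2}} \, dt = \frac{\sqrt{\pi}}{\sqrt{a}}.$$

Differentiating under the integral sign brings down a factor of $(-t^2)$:
$$\frac{dJ}{da} = \int_{-\infty}^{\infty} - t^{2} e^{- a t^{2}} \, dt = - \frac{\sqrt{\pi}}{2 a^{\frac{3}{2}}}.$$

Repeating $3$ times in total — each differentiation brings down another $(-t^2)$ — gives
$$\frac{d^{3}J}{da^{3}} = \int_{-\infty}^{\infty} - t^{6} e^{- a t^{2}} \, dt = - \frac{15 \sqrt{\pi}}{8 a^{\frac{7}{2}}},$$
and the integrand here is $(-1)^{3}$ times the target integrand, so $I = (-1)^{3}\,\frac{d^{3}J}{da^{3}} = \frac{15 \sqrt{\pi}}{8 a^{\frac{7}{2}}}$.

Setting $a = 4$:
$$I = \frac{15 \sqrt{\pi}}{1024}.$$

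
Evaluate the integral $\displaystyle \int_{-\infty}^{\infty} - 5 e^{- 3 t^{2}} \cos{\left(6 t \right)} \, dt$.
$- \frac{5 \sqrt{3} \sqrt{\pi}}{3 e^{3}}$

Define $I(b) = \int_{-\infty}^{\infty} - 5 e^{- 3 t^{2}} \cos{\left(b t \right)} \, dt$.

Differentiating under the integral sign,
$$I'(b) = \int_{-\infty}^{\infty} 5 t e^{- 3 t^{2}} \sin{\left(b t \right)} \, dt.$$

Integrate $\int_{-\infty}^{\infty} t \sin(b t)\, e^{- 3 t^{2}}\, dt$ by parts with $u = \sin(b t)$ and $dv = t\, e^{- 3 t^{2}}\, dt$, giving $v = - \frac{e^{- 3 t^{2}}}{6}$. The boundary term vanishes and
$$\int_{-\infty}^{\infty} t \sin(b t)\, e^{- 3 t^{2}}\, dt = \frac{b}{6} \int_{-\infty}^{\infty} \cos(b t)\, e^{- 3 t^{2}}\, dt,$$
so $I'(b) = - \frac{b}{6}\, I(b)$.

This is a separable first-order ODE; solving with the initial condition $I(0) = \int_{-\infty}^{\infty} - 5 e^{- 3 t^{2}}\,dt = - \frac{5 \sqrt{3} \sqrt{\pi}}{3}$ gives
$$I(b) = - \frac{5 \sqrt{3} \sqrt{\pi} e^{- \frac{b^{2}}{12}}}{3}.$$

Setting $b = 6$:
$$I = - \frac{5 \sqrt{3} \sqrt{\pi}}{3 e^{3}}.$$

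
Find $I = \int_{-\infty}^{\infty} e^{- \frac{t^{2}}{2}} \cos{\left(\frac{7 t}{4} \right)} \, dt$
$\frac{\sqrt{2} \sqrt{\pi}}{e^{\frac{49}{32}}}$

Define $I(b) = \int_{-\infty}^{\infty} e^{- \frac{t^{2}}{2}} \cos{\left(b t \right)} \, dt$.

Differentiating under the integral sign,
$$I'(b) = \int_{-\infty}^{\infty} - t e^{- \frac{t^{2}}{2}} \sin{\left(b t \right)} \, dt.$$

Integrate $\int_{-\infty}^{\infty} t \sin(b t)\, e^{- \frac{t^{2}}{2}}\, dt$ by parts with $u = \sin(b t)$ and $dv = t\, e^{- \frac{t^{2}}{2}}\, dt$, giving $v = - e^{- \frac{t^{2}}{2}}$. The boundary term vanishes and
$$\int_{-\infty}^{\infty} t \sin(b t)\, e^{- \frac{t^{2}}{2}}\, dt = b \int_{-\infty}^{\infty} \cos(b t)\, e^{- \frac{t^{2}}{2}}\, dt,$$
so $I'(b) = - b\, I(b)$.

This is a separable first-order ODE; solving with the initial condition $I(0) = \int_{-\infty}^{\infty} e^{- \frac{t^{2}}{2}}\,dt = \sqrt{2} \sqrt{\pi}$ gives
$$I(b) = \sqrt{2} \sqrt{\pi} e^{- \frac{b^{2}}{2}}.$$

Setting $b = \frac{7}{4}$:
$$I = \frac{\sqrt{2} \sqrt{\pi}}{e^{\frac{49}{32}}}.$$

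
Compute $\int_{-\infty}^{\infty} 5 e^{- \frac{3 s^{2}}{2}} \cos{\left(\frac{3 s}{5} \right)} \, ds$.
$\frac{5 \sqrt{6} \sqrt{\pi}}{3 e^{\frac{3}{50}}}$

Define $I(b) = \int_{-\infty}^{\infty} 5 e^{- \frac{3 s^{2}}{2}} \cos{\left(b s \right)} \, ds$.

Differentiating under the integral sign,
$$I'(b) = \int_{-\infty}^{\infty} - 5 s e^{- \frac{3 s^{2}}{2}} \sin{\left(b s \right)} \, ds.$$

Integrate $\int_{-\infty}^{\infty} s \sin(b s)\, e^{- \frac{3 s^{2}}{2}}\, ds$ by parts with $u = \sin(b s)$ and $dv = s\, e^{- \frac{3 s^{2}}{2}}\, ds$, giving $v = - \frac{e^{- \frac{3 s^{2}}{2}}}{3}$. The boundary term vanishes and
$$\int_{-\infty}^{\infty} s \sin(b s)\, e^{- \frac{3 s^{2}}{2}}\, ds = \frac{b}{3} \int_{-\infty}^{\infty} \cos(b s)\, e^{- \frac{3 s^{2}}{2}}\, ds,$$
so $I'(b) = - \frac{b}{3}\, I(b)$.

This is a separable first-order ODE; solving with the initial condition $I(0) = \int_{-\infty}^{\infty} 5 e^{- \frac{3 s^{2}}{2}}\,ds = \frac{5 \sqrt{6} \sqrt{\pi}}{3}$ gives
$$I(b) = \frac{5 \sqrt{6} \sqrt{\pi} e^{- \frac{b^{2}}{6}}}{3}.$$

Setting $b = \frac{3}{5}$:
$$I = \frac{5 \sqrt{6} \sqrt{\pi}}{3 e^{\frac{3}{50}}}.$$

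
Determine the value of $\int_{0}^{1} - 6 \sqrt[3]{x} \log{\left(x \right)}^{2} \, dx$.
$- \frac{81}{16}$

Start from the elementary integral
$$J(a) = \int_{0}^{1} - 6 x^{a} \, dx = - \frac{6}{a + 1}.$$

Differentiating under the integral sign brings down a factor of $\ln x$:
$$\frac{dJ}{da} = \int_{0}^{1} - 6 x^{a} \log{\left(x \right)} \, dx = \frac{6}{\left(a + 1\right)^{2}}.$$

Repeating twice in total — each differentiation brings down another $\ln x$ — gives
$$\frac{d^{2}J}{da^{2}} = \int_{0}^{1} - 6 x^{a} \log{\left(x \right)}^{2} \, dx = - \frac{12}{\left(a + 1\right)^{3}},$$
and the integrand here is exactly the target integrand, so $I = - \frac{12}{\left(a + 1\right)^{3}}$.

Setting $a = \frac{1}{3}$:
$$I = - \frac{81}{16}.$$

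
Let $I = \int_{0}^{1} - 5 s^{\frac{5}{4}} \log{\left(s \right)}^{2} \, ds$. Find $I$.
$- \frac{640}{729}$

Consider the simpler parametrised integral
$$J(a) = \int_{0}^{1} - 5 s^{a} \, ds = - \frac{5}{a + 1}.$$

Differentiating under the integral sign brings down a factor of $\ln s$:
$$\frac{dJ}{da} = \int_{0}^{1} - 5 s^{a} \log{\left(s \right)} \, ds = \frac{5}{\left(a + 1\right)^{2}}.$$

Repeating twice in total — each differentiation brings down another $\ln s$ — gives
$$\frac{d^{2}J}{da^{2}} = \int_{0}^{1} - 5 s^{a} \log{\left(s \right)}^{2} \, ds = - \frac{10}{\left(a + 1\right)^{3}},$$
and the integrand here is exactly the target integrand, so $I = - \frac{10}{\left(a + 1\right)^{3}}$.

Setting $a = \frac{5}{4}$:
$$I = - \frac{640}{729}.$$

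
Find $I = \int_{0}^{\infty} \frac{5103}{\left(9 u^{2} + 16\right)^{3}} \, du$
$\frac{5103 \pi}{16384}$

Start from the standard arctangent integral
$$J(a) = \int_{0}^{\infty} \frac{7}{a^{2} + u^{2}} \, du = \frac{7 \pi}{2 a}.$$

Differentiating under the integral sign with respect to $a$,
$$\frac{dJ}{da} = \int_{0}^{\infty} - \frac{14 a}{\left(a^{2} + u^{2}\right)^{2}} \, du = - \frac{7 \pi}{2 a^{2}},$$
so $\int_{0}^{\infty} \frac{7}{\left(a^{2} + u^{2}\right)^{2}} \, du = \frac{7 \pi}{4 a^{3}}$.

Repeating — each differentiation of $1/(u^2+a^2)^j$ produces $-2ja/(u^2+a^2)^{j+1}$ — and dividing through by $-2ja$ at each step yields, after $2$ differentiations in total,
$$\int_{0}^{\infty} \frac{7}{\left(a^{2} + u^{2}\right)^{3}} \, du = \frac{21 \pi}{16 a^{5}}.$$

Setting $a = \frac{4}{3}$:
$$I = \frac{5103 \pi}{16384}.$$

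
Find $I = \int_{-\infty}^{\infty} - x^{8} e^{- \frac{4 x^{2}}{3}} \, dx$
$- \frac{8505 \sqrt{3} \sqrt{\pi}}{8192}$

Begin with the known integral
$$J(a) = \int_{-\infty}^{\infty} - e^{- a x^{2}} \, dx = - \frac{\sqrt{\pi}}{\sqrt{a}}.$$

Differentiating under the integral sign brings down a factor of $(-x^2)$:
$$\frac{dJ}{da} = \int_{-\infty}^{\infty} x^{2} e^{- a x^{2}} \, dx = \frac{\sqrt{\pi}}{2 a^{\frac{3}{2}}}.$$

Repeating $4$ times in total — each differentiation brings down another $(-x^2)$ — gives
$$\frac{d^{4}J}{da^{4}} = \int_{-\infty}^{\infty} - x^{8} e^{- a x^{2}} \, dx = - \frac{105 \sqrt{\pi}}{16 a^{\frac{9}{2}}},$$
and the integrand here is exactly the target integrand, so $I = - \frac{105 \sqrt{\pi}}{16 a^{\frac{9}{2}}}$.

Setting $a = \frac{4}{3}$:
$$I = - \frac{8505 \sqrt{3} \sqrt{\pi}}{8192}.$$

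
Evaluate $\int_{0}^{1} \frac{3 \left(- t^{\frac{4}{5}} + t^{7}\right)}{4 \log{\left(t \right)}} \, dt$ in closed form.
$\log{\left(\frac{4 \sqrt[4]{250} \sqrt{3}}{9} \right)}$

Consider the one-parameter family: let $I(a) = \int_{0}^{1} \frac{3 \left(t^{7} - t^{a}\right)}{4 \log{\left(t \right)}} \, dt$.

Since $\dfrac{\partial}{\partial a}\,t^{a} = t^{a} \ln t$, the $\ln t$ in the denominator cancels and
$$\frac{dI}{da} = \int_{0}^{1} - \frac{3}{4} t^{a} \, dt = - \frac{3}{4} \left[\frac{t^{a+1}}{a+1}\right]_0^1 = - \frac{3}{4 a + 4}.$$

Integrating with respect to $a$ gives $I(a) = - \frac{3 \log{\left(a + 1 \right)}}{4} + \frac{9 \log{\left(2 \right)}}{4} + C$.

At $a = 7$ the integrand is identically $0$, so $I(7) = 0$. The closed form gives $0$, hence $C = 0$.

Setting $a = \frac{4}{5}$:
$$I = \log{\left(\frac{4 \sqrt[4]{250} \sqrt{3}}{9} \right)}.$$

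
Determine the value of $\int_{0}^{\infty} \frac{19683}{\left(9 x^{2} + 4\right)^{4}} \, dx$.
$\frac{32805 \pi}{4096}$

Begin with the known result
$$J(a) = \int_{0}^{\infty} \frac{3}{a^{2} + x^{2}} \, dx = \frac{3 \pi}{2 a}.$$

Differentiating under the integral sign with respect to $a$,
$$\frac{dJ}{da} = \int_{0}^{\infty} - \frac{6 a}{\left(a^{2} + x^{2}\right)^{2}} \, dx = - \frac{3 \pi}{2 a^{2}},$$
so $\int_{0}^{\infty} \frac{3}{\left(a^{2} + x^{2}\right)^{2}} \, dx = \frac{3 \pi}{4 a^{3}}$.

Repeating — each differentiation of $1/(x^2+a^2)^j$ produces $-2ja/(x^2+a^2)^{j+1}$ — and dividing through by $-2ja$ at each step yields, after $3$ differentiations in total,
$$\int_{0}^{\infty} \frac{3}{\left(a^{2} + x^{2}\right)^{4}} \, dx = \frac{15 \pi}{32 a^{7}}.$$

Setting $a = \frac{2}{3}$:
$$I = \frac{32805 \pi}{4096}.$$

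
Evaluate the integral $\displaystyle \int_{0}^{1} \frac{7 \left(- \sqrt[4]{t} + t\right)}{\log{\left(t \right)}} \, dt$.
$\log{\left(\frac{2097152}{78125} \right)}$

Introduce a parameter $a$ in the exponent: let $I(a) = \int_{0}^{1} \frac{7 \left(t - t^{a}\right)}{\log{\left(t \right)}} \, dt$.

Since $\dfrac{\partial}{\partial a}\,t^{a} = t^{a} \ln t$, the $\ln t$ in the denominator cancels and
$$\frac{dI}{da} = \int_{0}^{1} -7 t^{a} \, dt = -7 \left[\frac{t^{a+1}}{a+1}\right]_0^1 = - \frac{7}{a + 1}.$$

Integrating with respect to $a$ gives $I(a) = \log{\left(\frac{128}{\left(a + 1\right)^{7}} \right)} + C$.

At $a = 1$ the integrand is identically $0$, so $I(1) = 0$. The closed form gives $0$, hence $C = 0$.

Setting $a = \frac{1}{4}$:
$$I = \log{\left(\frac{2097152}{78125} \right)}.$$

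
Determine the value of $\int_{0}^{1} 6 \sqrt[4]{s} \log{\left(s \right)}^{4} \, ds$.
$\frac{147456}{3125}$

Start from the elementary integral
$$J(a) = \int_{0}^{1} 6 s^{a} \, ds = \frac{6}{a + 1}.$$

Differentiating under the integral sign brings down a factor of $\ln s$:
$$\frac{dJ}{da} = \int_{0}^{1} 6 s^{a} \log{\left(s \right)} \, ds = - \frac{6}{\left(a + 1\right)^{2}}.$$

Repeating $4$ times in total — each differentiation brings down another $\ln s$ — gives
$$\frac{d^{4}J}{da^{4}} = \int_{0}^{1} 6 s^{a} \log{\left(s \right)}^{4} \, ds = \frac{144}{\left(a + 1\right)^{5}},$$
and the integrand here is exactly the target integrand, so $I = \frac{144}{\left(a + 1\right)^{5}}$.

Setting $a = \frac{1}{4}$:
$$I = \frac{147456}{3125}.$$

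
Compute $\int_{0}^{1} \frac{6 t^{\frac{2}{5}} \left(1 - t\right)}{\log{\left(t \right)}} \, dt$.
$\log{\left(\frac{117649}{2985984} \right)}$

Replace the exponent $\frac{2}{5}$ by a parameter $a$: let $I(a) = \int_{0}^{1} \frac{6 \left(- t^{\frac{7}{5}} + t^{a}\right)}{\log{\left(t \right)}} \, dt$.

Since $\dfrac{\partial}{\partial a}\,t^{a} = t^{a} \ln t$, the $\ln t$ in the denominator cancels and
$$\frac{dI}{da} = \int_{0}^{1} 6 t^{a} \, dt = 6 \left[\frac{t^{a+1}}{a+1}\right]_0^1 = \frac{6}{a + 1}.$$

Integrating with respect to $a$ gives $I(a) = \log{\left(\frac{15625 \left(a + 1\right)^{6}}{2985984} \right)} + C$.

At $a = \frac{7}{5}$ the integrand is identically $0$, so $I(\frac{7}{5}) = 0$. The closed form gives $0$, hence $C = 0$.

Setting $a = \frac{2}{5}$:
$$I = \log{\left(\frac{117649}{2985984} \right)}.$$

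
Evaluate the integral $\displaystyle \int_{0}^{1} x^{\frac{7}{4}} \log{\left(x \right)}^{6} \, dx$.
$\frac{11796480}{19487171}$

Start from the elementary integral
$$J(a) = \int_{0}^{1} x^{a} \, dx = \frac{1}{a + 1}.$$

Differentiating under the integral sign brings down a factor of $\ln x$:
$$\frac{dJ}{da} = \int_{0}^{1} x^{a} \log{\left(x \right)} \, dx = - \frac{1}{\left(a + 1\right)^{2}}.$$

Repeating $6$ times in total — each differentiation brings down another $\ln x$ — gives
$$\frac{d^{6}J}{da^{6}} = \int_{0}^{1} x^{a} \log{\left(x \right)}^{6} \, dx = \frac{720}{\left(a + 1\right)^{7}},$$
and the integrand here is exactly the target integrand, so $I = \frac{720}{\left(a + 1\right)^{7}}$.

Setting $a = \frac{7}{4}$:
$$I = \frac{11796480}{19487171}.$$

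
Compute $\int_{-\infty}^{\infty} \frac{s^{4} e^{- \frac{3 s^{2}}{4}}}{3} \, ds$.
$\frac{8 \sqrt{3} \sqrt{\pi}}{27}$

Consider the simpler parametrised integral
$$J(a) = \int_{-\infty}^{\infty} \frac{e^{- a s^{2}}}{3} \, ds = \frac{\sqrt{\pi}}{3 \sqrt{a}}.$$

Differentiating under the integral sign brings down a factor of $(-s^2)$:
$$\frac{dJ}{da} = \int_{-\infty}^{\infty} - \frac{s^{2} e^{- a s^{2}}}{3} \, ds = - \frac{\sqrt{\pi}}{6 a^{\frac{3}{2}}}.$$

Repeating twice in total — each differentiation brings down another $(-s^2)$ — gives
$$\frac{d^{2}J}{da^{2}} = \int_{-\infty}^{\infty} \frac{s^{4} e^{- a s^{2}}}{3} \, ds = \frac{\sqrt{\pi}}{4 a^{\frac{5}{2}}},$$
and the integrand here is exactly the target integrand, so $I = \frac{\sqrt{\pi}}{4 a^{\frac{5}{2}}}$.

Setting $a = \frac{3}{4}$:
$$I = \frac{8 \sqrt{3} \sqrt{\pi}}{27}.$$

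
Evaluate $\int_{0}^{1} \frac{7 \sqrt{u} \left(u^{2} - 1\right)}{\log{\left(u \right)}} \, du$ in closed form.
$\log{\left(\frac{823543}{2187} \right)}$

Consider the one-parameter family: let $I(a) = \int_{0}^{1} \frac{7 \left(- \sqrt{u} + u^{a}\right)}{\log{\left(u \right)}} \, du$.

Since $\dfrac{\partial}{\partial a}\,u^{a} = u^{a} \ln u$, the $\ln u$ in the denominator cancels and
$$\frac{dI}{da} = \int_{0}^{1} 7 u^{a} \, du = 7 \left[\frac{u^{a+1}}{a+1}\right]_0^1 = \frac{7}{a + 1}.$$

Integrating with respect to $a$ gives $I(a) = \log{\left(\frac{128 \left(a + 1\right)^{7}}{2187} \right)} + C$.

At $a = \frac{1}{2}$ the integrand is identically $0$, so $I(\frac{1}{2}) = 0$. The closed form gives $0$, hence $C = 0$.

Setting $a = \frac{5}{2}$:
$$I = \log{\left(\frac{823543}{2187} \right)}.$$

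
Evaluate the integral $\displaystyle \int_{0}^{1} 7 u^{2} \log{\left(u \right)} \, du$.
$- \frac{7}{9}$

Begin with the known integral
$$J(a) = \int_{0}^{1} 7 u^{a} \, du = \frac{7}{a + 1}.$$

Differentiating under the integral sign brings down a factor of $\ln u$:
$$\frac{dJ}{da} = \int_{0}^{1} 7 u^{a} \log{\left(u \right)} \, du = - \frac{7}{\left(a + 1\right)^{2}}.$$

The integral on the left is $I$, so $I = - \frac{7}{\left(a + 1\right)^{2}}$.

Setting $a = 2$:
$$I = - \frac{7}{9}.$$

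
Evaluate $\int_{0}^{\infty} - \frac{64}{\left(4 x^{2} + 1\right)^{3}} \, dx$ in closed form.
$- 6 \pi$

Start from the standard arctangent integral
$$J(a) = \int_{0}^{\infty} - \frac{1}{a^{2} + x^{2}} \, dx = - \frac{\pi}{2 a}.$$

Differentiating under the integral sign with respect to $a$,
$$\frac{dJ}{da} = \int_{0}^{\infty} \frac{2 a}{\left(a^{2} + x^{2}\right)^{2}} \, dx = \frac{\pi}{2 a^{2}},$$
so $\int_{0}^{\infty} - \frac{1}{\left(a^{2} + x^{2}\right)^{2}} \, dx = - \frac{\pi}{4 a^{3}}$.

Repeating — each differentiation of $1/(x^2+a^2)^j$ produces $-2ja/(x^2+a^2)^{j+1}$ — and dividing through by $-2ja$ at each step yields, after $2$ differentiations in total,
$$\int_{0}^{\infty} - \frac{1}{\left(a^{2} + x^{2}\right)^{3}} \, dx = - \frac{3 \pi}{16 a^{5}}.$$

Setting $a = \frac{1}{2}$:
$$I = - 6 \pi.$$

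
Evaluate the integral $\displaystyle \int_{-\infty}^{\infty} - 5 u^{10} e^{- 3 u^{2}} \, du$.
$- \frac{175 \sqrt{3} \sqrt{\pi}}{864}$

Consider the simpler parametrised integral
$$J(a) = \int_{-\infty}^{\infty} - 5 e^{- a u^{2}} \, du = - \frac{5 \sqrt{\pi}}{\sqrt{a}}.$$

Differentiating under the integral sign brings down a factor of $(-u^2)$:
$$\frac{dJ}{da} = \int_{-\infty}^{\infty} 5 u^{2} e^{- a u^{2}} \, du = \frac{5 \sqrt{\pi}}{2 a^{\frac{3}{2}}}.$$

Repeating $5$ times in total — each differentiation brings down another $(-u^2)$ — gives
$$\frac{d^{5}J}{da^{5}} = \int_{-\infty}^{\infty} 5 u^{10} e^{- a u^{2}} \, du = \frac{4725 \sqrt{\pi}}{32 a^{\frac{11}{2}}},$$
and the integrand here is $(-1)^{5}$ times the target integrand, so $I = (-1)^{5}\,\frac{d^{5}J}{da^{5}} = - \frac{4725 \sqrt{\pi}}{32 a^{\frac{11}{2}}}$.

Setting $a = 3$:
$$I = - \frac{175 \sqrt{3} \sqrt{\pi}}{864}.$$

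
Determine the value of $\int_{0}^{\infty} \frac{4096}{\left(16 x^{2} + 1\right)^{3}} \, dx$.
$192 \pi$

Begin with the known result
$$J(a) = \int_{0}^{\infty} \frac{1}{a^{2} + x^{2}} \, dx = \frac{\pi}{2 a}.$$

Differentiating under the integral sign with respect to $a$,
$$\frac{dJ}{da} = \int_{0}^{\infty} - \frac{2 a}{\left(a^{2} + x^{2}\right)^{2}} \, dx = - \frac{\pi}{2 a^{2}},$$
so $\int_{0}^{\infty} \frac{1}{\left(a^{2} + x^{2}\right)^{2}} \, dx = \frac{\pi}{4 a^{3}}$.

Repeating — each differentiation of $1/(x^2+a^2)^j$ produces $-2ja/(x^2+a^2)^{j+1}$ — and dividing through by $-2ja$ at each step yields, after $2$ differentiations in total,
$$\int_{0}^{\infty} \frac{1}{\left(a^{2} + x^{2}\right)^{3}} \, dx = \frac{3 \pi}{16 a^{5}}.$$

Setting $a = \frac{1}{4}$:
$$I = 192 \pi.$$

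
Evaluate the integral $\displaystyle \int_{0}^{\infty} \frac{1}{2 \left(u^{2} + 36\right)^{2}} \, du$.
$\frac{\pi}{1728}$

Recall the elementary integral
$$J(a) = \int_{0}^{\infty} \frac{1}{2 \left(a^{2} + u^{2}\right)} \, du = \frac{\pi}{4 a}.$$

Differentiating under the integral sign with respect to $a$,
$$\frac{dJ}{da} = \int_{0}^{\infty} - \frac{a}{\left(a^{2} + u^{2}\right)^{2}} \, du = - \frac{\pi}{4 a^{2}},$$
so $\int_{0}^{\infty} \frac{1}{2 \left(a^{2} + u^{2}\right)^{2}} \, du = \frac{\pi}{8 a^{3}}$.

Setting $a = 6$:
$$I = \frac{\pi}{1728}.$$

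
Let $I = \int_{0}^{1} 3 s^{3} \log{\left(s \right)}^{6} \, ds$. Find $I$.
$\frac{135}{1024}$

Begin with the known integral
$$J(a) = \int_{0}^{1} 3 s^{a} \, ds = \frac{3}{a + 1}.$$

Differentiating under the integral sign brings down a factor of $\ln s$:
$$\frac{dJ}{da} = \int_{0}^{1} 3 s^{a} \log{\left(s \right)} \, ds = - \frac{3}{\left(a + 1\right)^{2}}.$$

Repeating $6$ times in total — each differentiation brings down another $\ln s$ — gives
$$\frac{d^{6}J}{da^{6}} = \int_{0}^{1} 3 s^{a} \log{\left(s \right)}^{6} \, ds = \frac{2160}{\left(a + 1\right)^{7}},$$
and the integrand here is exactly the target integrand, so $I = \frac{2160}{\left(a + 1\right)^{7}}$.

Setting $a = 3$:
$$I = \frac{135}{1024}.$$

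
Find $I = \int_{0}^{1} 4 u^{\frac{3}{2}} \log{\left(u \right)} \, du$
$- \frac{16}{25}$

Begin with the known integral
$$J(a) = \int_{0}^{1} 4 u^{a} \, du = \frac{4}{a + 1}.$$

Differentiating under the integral sign brings down a factor of $\ln u$:
$$\frac{dJ}{da} = \int_{0}^{1} 4 u^{a} \log{\left(u \right)} \, du = - \frac{4}{\left(a + 1\right)^{2}}.$$

The integral on the left is $I$, so $I = - \frac{4}{\left(a + 1\right)^{2}}$.

Setting $a = \frac{3}{2}$:
$$I = - \frac{16}{25}.$$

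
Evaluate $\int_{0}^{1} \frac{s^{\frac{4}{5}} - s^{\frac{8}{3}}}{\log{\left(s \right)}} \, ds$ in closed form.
$\log{\left(\frac{27}{55} \right)}$

Replace the exponent $\frac{4}{5}$ by a parameter $a$: let $I(a) = \int_{0}^{1} \frac{- s^{\frac{8}{3}} + s^{a}}{\log{\left(s \right)}} \, ds$.

Since $\dfrac{\partial}{\partial a}\,s^{a} = s^{a} \ln s$, the $\ln s$ in the denominator cancels and
$$\frac{dI}{da} = \int_{0}^{1} s^{a} \, ds = \left[\frac{s^{a+1}}{a+1}\right]_0^1 = \frac{1}{a + 1}.$$

Integrating with respect to $a$ gives $I(a) = \log{\left(\frac{3 a}{11} + \frac{3}{11} \right)} + C$.

At $a = \frac{8}{3}$ the integrand is identically $0$, so $I(\frac{8}{3}) = 0$. The closed form gives $0$, hence $C = 0$.

Setting $a = \frac{4}{5}$:
$$I = \log{\left(\frac{27}{55} \right)}.$$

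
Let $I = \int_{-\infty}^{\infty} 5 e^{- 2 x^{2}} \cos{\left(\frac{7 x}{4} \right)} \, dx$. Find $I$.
$\frac{5 \sqrt{2} \sqrt{\pi}}{2 e^{\frac{49}{128}}}$

Treat the cosine frequency as a parameter and define $I(b) = \int_{-\infty}^{\infty} 5 e^{- 2 x^{2}} \cos{\left(b x \right)} \, dx$.

Differentiating under the integral sign,
$$I'(b) = \int_{-\infty}^{\infty} - 5 x e^{- 2 x^{2}} \sin{\left(b x \right)} \, dx.$$

Integrate $\int_{-\infty}^{\infty} x \sin(b x)\, e^{- 2 x^{2}}\, dx$ by parts with $u = \sin(b x)$ and $dv = x\, e^{- 2 x^{2}}\, dx$, giving $v = - \frac{e^{- 2 x^{2}}}{4}$. The boundary term vanishes and
$$\int_{-\infty}^{\infty} x \sin(b x)\, e^{- 2 x^{2}}\, dx = \frac{b}{4} \int_{-\infty}^{\infty} \cos(b x)\, e^{- 2 x^{2}}\, dx,$$
so $I'(b) = - \frac{b}{4}\, I(b)$.

This is a separable first-order ODE; solving with the initial condition $I(0) = \int_{-\infty}^{\infty} 5 e^{- 2 x^{2}}\,dx = \frac{5 \sqrt{2} \sqrt{\pi}}{2}$ gives
$$I(b) = \frac{5 \sqrt{2} \sqrt{\pi} e^{- \frac{b^{2}}{8}}}{2}.$$

Setting $b = \frac{7}{4}$:
$$I = \frac{5 \sqrt{2} \sqrt{\pi}}{2 e^{\frac{49}{128}}}.$$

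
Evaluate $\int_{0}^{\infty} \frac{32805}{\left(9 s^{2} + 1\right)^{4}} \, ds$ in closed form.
$\frac{54675 \pi}{32}$

Recall the elementary integral
$$J(a) = \int_{0}^{\infty} \frac{5}{a^{2} + s^{2}} \, ds = \frac{5 \pi}{2 a}.$$

Differentiating under the integral sign with respect to $a$,
$$\frac{dJ}{da} = \int_{0}^{\infty} - \frac{10 a}{\left(a^{2} + s^{2}\right)^{2}} \, ds = - \frac{5 \pi}{2 a^{2}},$$
so $\int_{0}^{\infty} \frac{5}{\left(a^{2} + s^{2}\right)^{2}} \, ds = \frac{5 \pi}{4 a^{3}}$.

Repeating — each differentiation of $1/(s^2+a^2)^j$ produces $-2ja/(s^2+a^2)^{j+1}$ — and dividing through by $-2ja$ at each step yields, after $3$ differentiations in total,
$$\int_{0}^{\infty} \frac{5}{\left(a^{2} + s^{2}\right)^{4}} \, ds = \frac{25 \pi}{32 a^{7}}.$$

Setting $a = \frac{1}{3}$:
$$I = \frac{54675 \pi}{32}.$$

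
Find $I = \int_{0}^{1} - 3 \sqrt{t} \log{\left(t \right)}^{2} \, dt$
$- \frac{16}{9}$

Start from the elementary integral
$$J(a) = \int_{0}^{1} - 3 t^{a} \, dt = - \frac{3}{a + 1}.$$

Differentiating under the integral sign brings down a factor of $\ln t$:
$$\frac{dJ}{da} = \int_{0}^{1} - 3 t^{a} \log{\left(t \right)} \, dt = \frac{3}{\left(a + 1\right)^{2}}.$$

Repeating twice in total — each differentiation brings down another $\ln t$ — gives
$$\frac{d^{2}J}{da^{2}} = \int_{0}^{1} - 3 t^{a} \log{\left(t \right)}^{2} \, dt = - \frac{6}{\left(a + 1\right)^{3}},$$
and the integrand here is exactly the target integrand, so $I = - \frac{6}{\left(a + 1\right)^{3}}$.

Setting $a = \frac{1}{2}$:
$$I = - \frac{16}{9}.$$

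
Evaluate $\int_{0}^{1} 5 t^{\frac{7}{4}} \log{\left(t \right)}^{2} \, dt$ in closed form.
$\frac{640}{1331}$

Consider the simpler parametrised integral
$$J(a) = \int_{0}^{1} 5 t^{a} \, dt = \frac{5}{a + 1}.$$

Differentiating under the integral sign brings down a factor of $\ln t$:
$$\frac{dJ}{da} = \int_{0}^{1} 5 t^{a} \log{\left(t \right)} \, dt = - \frac{5}{\left(a + 1\right)^{2}}.$$

Repeating twice in total — each differentiation brings down another $\ln t$ — gives
$$\frac{d^{2}J}{da^{2}} = \int_{0}^{1} 5 t^{a} \log{\left(t \right)}^{2} \, dt = \frac{10}{\left(a + 1\right)^{3}},$$
and the integrand here is exactly the target integrand, so $I = \frac{10}{\left(a + 1\right)^{3}}$.

Setting $a = \frac{7}{4}$:
$$I = \frac{640}{1331}.$$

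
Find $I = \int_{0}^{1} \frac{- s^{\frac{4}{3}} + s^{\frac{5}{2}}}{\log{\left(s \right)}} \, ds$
$- \log{\left(2 \right)} + \log{\left(3 \right)}$

Introduce a parameter $a$ in the exponent: let $I(a) = \int_{0}^{1} \frac{s^{\frac{5}{2}} - s^{a}}{\log{\left(s \right)}} \, ds$.

Since $\dfrac{\partial}{\partial a}\,s^{a} = s^{a} \ln s$, the $\ln s$ in the denominator cancels and
$$\frac{dI}{da} = \int_{0}^{1} -1 s^{a} \, ds = -1 \left[\frac{s^{a+1}}{a+1}\right]_0^1 = - \frac{1}{a + 1}.$$

Integrating with respect to $a$ gives $I(a) = - \log{\left(\frac{2 a}{7} + \frac{2}{7} \right)} + C$.

At $a = \frac{5}{2}$ the integrand is identically $0$, so $I(\frac{5}{2}) = 0$. The closed form gives $0$, hence $C = 0$.

Setting $a = \frac{4}{3}$:
$$I = - \log{\left(2 \right)} + \log{\left(3 \right)}.$$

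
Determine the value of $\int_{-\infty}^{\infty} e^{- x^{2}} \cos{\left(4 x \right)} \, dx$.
$\frac{\sqrt{\pi}}{e^{4}}$

Treat the cosine frequency as a parameter and define $I(b) = \int_{-\infty}^{\infty} e^{- x^{2}} \cos{\left(b x \right)} \, dx$.

Differentiating under the integral sign,
$$I'(b) = \int_{-\infty}^{\infty} - x e^{- x^{2}} \sin{\left(b x \right)} \, dx.$$

Integrate $\int_{-\infty}^{\infty} x \sin(b x)\, e^{- x^{2}}\, dx$ by parts with $u = \sin(b x)$ and $dv = x\, e^{- x^{2}}\, dx$, giving $v = - \frac{e^{- x^{2}}}{2}$. The boundary term vanishes and
$$\int_{-\infty}^{\infty} x \sin(b x)\, e^{- x^{2}}\, dx = \frac{b}{2} \int_{-\infty}^{\infty} \cos(b x)\, e^{- x^{2}}\, dx,$$
so $I'(b) = - \frac{b}{2}\, I(b)$.

This is a separable first-order ODE; solving with the initial condition $I(0) = \int_{-\infty}^{\infty} e^{- x^{2}}\,dx = \sqrt{\pi}$ gives
$$I(b) = \sqrt{\pi} e^{- \frac{b^{2}}{4}}.$$

Setting $b = 4$:
$$I = \frac{\sqrt{\pi}}{e^{4}}.$$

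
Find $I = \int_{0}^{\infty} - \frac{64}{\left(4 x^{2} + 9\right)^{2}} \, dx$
$- \frac{8 \pi}{27}$

Start from the standard arctangent integral
$$J(a) = \int_{0}^{\infty} - \frac{4}{a^{2} + x^{2}} \, dx = - \frac{2 \pi}{a}.$$

Differentiating under the integral sign with respect to $a$,
$$\frac{dJ}{da} = \int_{0}^{\infty} \frac{8 a}{\left(a^{2} + x^{2}\right)^{2}} \, dx = \frac{2 \pi}{a^{2}},$$
so $\int_{0}^{\infty} - \frac{4}{\left(a^{2} + x^{2}\right)^{2}} \, dx = - \frac{\pi}{a^{3}}$.

Setting $a = \frac{3}{2}$:
$$I = - \frac{8 \pi}{27}.$$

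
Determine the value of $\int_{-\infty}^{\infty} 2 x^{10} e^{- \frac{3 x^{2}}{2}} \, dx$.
$\frac{70 \sqrt{6} \sqrt{\pi}}{27}$

Begin with the known integral
$$J(a) = \int_{-\infty}^{\infty} 2 e^{- a x^{2}} \, dx = \frac{2 \sqrt{\pi}}{\sqrt{a}}.$$

Differentiating under the integral sign brings down a factor of $(-x^2)$:
$$\frac{dJ}{da} = \int_{-\infty}^{\infty} - 2 x^{2} e^{- a x^{2}} \, dx = - \frac{\sqrt{\pi}}{a^{\frac{3}{2}}}.$$

Repeating $5$ times in total — each differentiation brings down another $(-x^2)$ — gives
$$\frac{d^{5}J}{da^{5}} = \int_{-\infty}^{\infty} - 2 x^{10} e^{- a x^{2}} \, dx = - \frac{945 \sqrt{\pi}}{16 a^{\frac{11}{2}}},$$
and the integrand here is $(-1)^{5}$ times the target integrand, so $I = (-1)^{5}\,\frac{d^{5}J}{da^{5}} = \frac{945 \sqrt{\pi}}{16 a^{\frac{11}{2}}}$.

Setting $a = \frac{3}{2}$:
$$I = \frac{70 \sqrt{6} \sqrt{\pi}}{27}.$$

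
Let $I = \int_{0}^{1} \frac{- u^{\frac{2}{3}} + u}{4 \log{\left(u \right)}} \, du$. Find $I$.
$- \frac{\log{\left(5 \right)}}{4} + \frac{\log{\left(2 \right)}}{4} + \frac{\log{\left(3 \right)}}{4}$

Replace the exponent $1$ by a parameter $a$: let $I(a) = \int_{0}^{1} \frac{- u^{\frac{2}{3}} + u^{a}}{4 \log{\left(u \right)}} \, du$.

Since $\dfrac{\partial}{\partial a}\,u^{a} = u^{a} \ln u$, the $\ln u$ in the denominator cancels and
$$\frac{dI}{da} = \int_{0}^{1} \frac{1}{4} u^{a} \, du = \frac{1}{4} \left[\frac{u^{a+1}}{a+1}\right]_0^1 = \frac{1}{4 \left(a + 1\right)}.$$

Integrating with respect to $a$ gives $I(a) = \frac{\log{\left(a + 1 \right)}}{4} - \frac{\log{\left(5 \right)}}{4} + \frac{\log{\left(3 \right)}}{4} + C$.

At $a = \frac{2}{3}$ the integrand is identically $0$, so $I(\frac{2}{3}) = 0$. The closed form gives $0$, hence $C = 0$.

Setting $a = 1$:
$$I = - \frac{\log{\left(5 \right)}}{4} + \frac{\log{\left(2 \right)}}{4} + \frac{\log{\left(3 \right)}}{4}.$$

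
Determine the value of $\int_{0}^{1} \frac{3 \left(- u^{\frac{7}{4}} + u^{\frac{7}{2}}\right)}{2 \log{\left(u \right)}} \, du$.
$- \log{\left(11 \right)} - \frac{\log{\left(22 \right)}}{2} + \log{\left(108 \right)}$

Introduce a parameter $a$ in the exponent: let $I(a) = \int_{0}^{1} \frac{3 \left(u^{\frac{7}{2}} - u^{a}\right)}{2 \log{\left(u \right)}} \, du$.

Since $\dfrac{\partial}{\partial a}\,u^{a} = u^{a} \ln u$, the $\ln u$ in the denominator cancels and
$$\frac{dI}{da} = \int_{0}^{1} - \frac{3}{2} u^{a} \, du = - \frac{3}{2} \left[\frac{u^{a+1}}{a+1}\right]_0^1 = - \frac{3}{2 a + 2}.$$

Integrating with respect to $a$ gives $I(a) = - \log{\left(\frac{2 \sqrt{2} \left(a + 1\right)^{\frac{3}{2}}}{27} \right)} + C$.

At $a = \frac{7}{2}$ the integrand is identically $0$, so $I(\frac{7}{2}) = 0$. The closed form gives $0$, hence $C = 0$.

Setting $a = \frac{7}{4}$:
$$I = - \log{\left(11 \right)} - \frac{\log{\left(22 \right)}}{2} + \log{\left(108 \right)}.$$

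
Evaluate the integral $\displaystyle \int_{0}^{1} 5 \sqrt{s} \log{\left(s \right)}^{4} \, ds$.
$\frac{1280}{81}$

Start from the elementary integral
$$J(a) = \int_{0}^{1} 5 s^{a} \, ds = \frac{5}{a + 1}.$$

Differentiating under the integral sign brings down a factor of $\ln s$:
$$\frac{dJ}{da} = \int_{0}^{1} 5 s^{a} \log{\left(s \right)} \, ds = - \frac{5}{\left(a + 1\right)^{2}}.$$

Repeating $4$ times in total — each differentiation brings down another $\ln s$ — gives
$$\frac{d^{4}J}{da^{4}} = \int_{0}^{1} 5 s^{a} \log{\left(s \right)}^{4} \, ds = \frac{120}{\left(a + 1\right)^{5}},$$
and the integrand here is exactly the target integrand, so $I = \frac{120}{\left(a + 1\right)^{5}}$.

Setting $a = \frac{1}{2}$:
$$I = \frac{1280}{81}.$$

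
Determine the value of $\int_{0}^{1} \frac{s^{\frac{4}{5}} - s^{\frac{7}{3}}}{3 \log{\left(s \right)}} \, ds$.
$\log{\left(\frac{3 \sqrt[3]{20}}{10} \right)}$

Replace the exponent $\frac{4}{5}$ by a parameter $a$: let $I(a) = \int_{0}^{1} \frac{- s^{\frac{7}{3}} + s^{a}}{3 \log{\left(s \right)}} \, ds$.

Since $\dfrac{\partial}{\partial a}\,s^{a} = s^{a} \ln s$, the $\ln s$ in the denominator cancels and
$$\frac{dI}{da} = \int_{0}^{1} \frac{1}{3} s^{a} \, ds = \frac{1}{3} \left[\frac{s^{a+1}}{a+1}\right]_0^1 = \frac{1}{3 \left(a + 1\right)}.$$

Integrating with respect to $a$ gives $I(a) = \frac{\log{\left(a + 1 \right)}}{3} - \frac{\log{\left(10 \right)}}{3} + \frac{\log{\left(3 \right)}}{3} + C$.

At $a = \frac{7}{3}$ the integrand is identically $0$, so $I(\frac{7}{3}) = 0$. The closed form gives $0$, hence $C = 0$.

Setting $a = \frac{4}{5}$:
$$I = \log{\left(\frac{3 \sqrt[3]{20}}{10} \right)}.$$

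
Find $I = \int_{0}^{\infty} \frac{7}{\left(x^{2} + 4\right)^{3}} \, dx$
$\frac{21 \pi}{512}$

Start from the standard arctangent integral
$$J(a) = \int_{0}^{\infty} \frac{7}{a^{2} + x^{2}} \, dx = \frac{7 \pi}{2 a}.$$

Differentiating under the integral sign with respect to $a$,
$$\frac{dJ}{da} = \int_{0}^{\infty} - \frac{14 a}{\left(a^{2} + x^{2}\right)^{2}} \, dx = - \frac{7 \pi}{2 a^{2}},$$
so $\int_{0}^{\infty} \frac{7}{\left(a^{2} + x^{2}\right)^{2}} \, dx = \frac{7 \pi}{4 a^{3}}$.

Repeating — each differentiation of $1/(x^2+a^2)^j$ produces $-2ja/(x^2+a^2)^{j+1}$ — and dividing through by $-2ja$ at each step yields, after $2$ differentiations in total,
$$\int_{0}^{\infty} \frac{7}{\left(a^{2} + x^{2}\right)^{3}} \, dx = \frac{21 \pi}{16 a^{5}}.$$

Setting $a = 2$:
$$I = \frac{21 \pi}{512}.$$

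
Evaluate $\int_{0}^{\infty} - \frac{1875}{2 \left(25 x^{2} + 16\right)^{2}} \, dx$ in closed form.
$- \frac{375 \pi}{512}$

Start from the standard arctangent integral
$$J(a) = \int_{0}^{\infty} - \frac{3}{2 \left(a^{2} + x^{2}\right)} \, dx = - \frac{3 \pi}{4 a}.$$

Differentiating under the integral sign with respect to $a$,
$$\frac{dJ}{da} = \int_{0}^{\infty} \frac{3 a}{\left(a^{2} + x^{2}\right)^{2}} \, dx = \frac{3 \pi}{4 a^{2}},$$
so $\int_{0}^{\infty} - \frac{3}{2 \left(a^{2} + x^{2}\right)^{2}} \, dx = - \frac{3 \pi}{8 a^{3}}$.

Setting $a = \frac{4}{5}$:
$$I = - \frac{375 \pi}{512}.$$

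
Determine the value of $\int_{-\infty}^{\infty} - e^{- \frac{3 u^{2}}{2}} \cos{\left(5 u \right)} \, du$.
$- \frac{\sqrt{6} \sqrt{\pi}}{3 e^{\frac{25}{6}}}$

Let $b$ denote the cosine frequency and define $I(b) = \int_{-\infty}^{\infty} - e^{- \frac{3 u^{2}}{2}} \cos{\left(b u \right)} \, du$.

Differentiating under the integral sign,
$$I'(b) = \int_{-\infty}^{\infty} u e^{- \frac{3 u^{2}}{2}} \sin{\left(b u \right)} \, du.$$

Integrate $\int_{-\infty}^{\infty} u \sin(b u)\, e^{- \frac{3 u^{2}}{2}}\, du$ by parts with $w = \sin(b u)$ and $dv = u\, e^{- \frac{3 u^{2}}{2}}\, du$, giving $v = - \frac{e^{- \frac{3 u^{2}}{2}}}{3}$. The boundary term vanishes and
$$\int_{-\infty}^{\infty} u \sin(b u)\, e^{- \frac{3 u^{2}}{2}}\, du = \frac{b}{3} \int_{-\infty}^{\infty} \cos(b u)\, e^{- \frac{3 u^{2}}{2}}\, du,$$
so $I'(b) = - \frac{b}{3}\, I(b)$.

This is a separable first-order ODE; solving with the initial condition $I(0) = \int_{-\infty}^{\infty} - e^{- \frac{3 u^{2}}{2}}\,du = - \frac{\sqrt{6} \sqrt{\pi}}{3}$ gives
$$I(b) = - \frac{\sqrt{6} \sqrt{\pi} e^{- \frac{b^{2}}{6}}}{3}.$$

Setting $b = 5$:
$$I = - \frac{\sqrt{6} \sqrt{\pi}}{3 e^{\frac{25}{6}}}.$$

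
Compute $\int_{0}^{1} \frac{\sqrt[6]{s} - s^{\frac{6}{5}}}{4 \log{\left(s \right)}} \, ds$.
$- \frac{\log{\left(66 \right)}}{4} + \frac{\log{\left(35 \right)}}{4}$

Introduce a parameter $a$ in the exponent: let $I(a) = \int_{0}^{1} \frac{- s^{\frac{6}{5}} + s^{a}}{4 \log{\left(s \right)}} \, ds$.

Since $\dfrac{\partial}{\partial a}\,s^{a} = s^{a} \ln s$, the $\ln s$ in the denominator cancels and
$$\frac{dI}{da} = \int_{0}^{1} \frac{1}{4} s^{a} \, ds = \frac{1}{4} \left[\frac{s^{a+1}}{a+1}\right]_0^1 = \frac{1}{4 \left(a + 1\right)}.$$

Integrating with respect to $a$ gives $I(a) = \frac{\log{\left(a + 1 \right)}}{4} - \frac{\log{\left(11 \right)}}{4} + \frac{\log{\left(5 \right)}}{4} + C$.

At $a = \frac{6}{5}$ the integrand is identically $0$, so $I(\frac{6}{5}) = 0$. The closed form gives $0$, hence $C = 0$.

Setting $a = \frac{1}{6}$:
$$I = - \frac{\log{\left(66 \right)}}{4} + \frac{\log{\left(35 \right)}}{4}.$$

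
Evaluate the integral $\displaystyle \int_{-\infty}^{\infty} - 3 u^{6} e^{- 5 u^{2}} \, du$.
$- \frac{9 \sqrt{5} \sqrt{\pi}}{1000}$

Begin with the known integral
$$J(a) = \int_{-\infty}^{\infty} - 3 e^{- a u^{2}} \, du = - \frac{3 \sqrt{\pi}}{\sqrt{a}}.$$

Differentiating under the integral sign brings down a factor of $(-u^2)$:
$$\frac{dJ}{da} = \int_{-\infty}^{\infty} 3 u^{2} e^{- a u^{2}} \, du = \frac{3 \sqrt{\pi}}{2 a^{\frac{3}{2}}}.$$

Repeating $3$ times in total — each differentiation brings down another $(-u^2)$ — gives
$$\frac{d^{3}J}{da^{3}} = \int_{-\infty}^{\infty} 3 u^{6} e^{- a u^{2}} \, du = \frac{45 \sqrt{\pi}}{8 a^{\frac{7}{2}}},$$
and the integrand here is $(-1)^{3}$ times the target integrand, so $I = (-1)^{3}\,\frac{d^{3}J}{da^{3}} = - \frac{45 \sqrt{\pi}}{8 a^{\frac{7}{2}}}$.

Setting $a = 5$:
$$I = - \frac{9 \sqrt{5} \sqrt{\pi}}{1000}.$$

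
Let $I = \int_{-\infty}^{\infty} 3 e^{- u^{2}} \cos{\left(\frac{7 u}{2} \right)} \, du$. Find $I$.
$\frac{3 \sqrt{\pi}}{e^{\frac{49}{16}}}$

Define $I(b) = \int_{-\infty}^{\infty} 3 e^{- u^{2}} \cos{\left(b u \right)} \, du$.

Differentiating under the integral sign,
$$I'(b) = \int_{-\infty}^{\infty} - 3 u e^{- u^{2}} \sin{\left(b u \right)} \, du.$$

Integrate $\int_{-\infty}^{\infty} u \sin(b u)\, e^{- u^{2}}\, du$ by parts with $w = \sin(b u)$ and $dv = u\, e^{- u^{2}}\, du$, giving $v = - \frac{e^{- u^{2}}}{2}$. The boundary term vanishes and
$$\int_{-\infty}^{\infty} u \sin(b u)\, e^{- u^{2}}\, du = \frac{b}{2} \int_{-\infty}^{\infty} \cos(b u)\, e^{- u^{2}}\, du,$$
so $I'(b) = - \frac{b}{2}\, I(b)$.

This is a separable first-order ODE; solving with the initial condition $I(0) = \int_{-\infty}^{\infty} 3 e^{- u^{2}}\,du = 3 \sqrt{\pi}$ gives
$$I(b) = 3 \sqrt{\pi} e^{- \frac{b^{2}}{4}}.$$

Setting $b = \frac{7}{2}$:
$$I = \frac{3 \sqrt{\pi}}{e^{\frac{49}{16}}}.$$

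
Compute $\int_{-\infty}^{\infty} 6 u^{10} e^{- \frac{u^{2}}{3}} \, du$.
$\frac{688905 \sqrt{3} \sqrt{\pi}}{16}$

Begin with the known integral
$$J(a) = \int_{-\infty}^{\infty} 6 e^{- a u^{2}} \, du = \frac{6 \sqrt{\pi}}{\sqrt{a}}.$$

Differentiating under the integral sign brings down a factor of $(-u^2)$:
$$\frac{dJ}{da} = \int_{-\infty}^{\infty} - 6 u^{2} e^{- a u^{2}} \, du = - \frac{3 \sqrt{\pi}}{a^{\frac{3}{2}}}.$$

Repeating $5$ times in total — each differentiation brings down another $(-u^2)$ — gives
$$\frac{d^{5}J}{da^{5}} = \int_{-\infty}^{\infty} - 6 u^{10} e^{- a u^{2}} \, du = - \frac{2835 \sqrt{\pi}}{16 a^{\frac{11}{2}}},$$
and the integrand here is $(-1)^{5}$ times the target integrand, so $I = (-1)^{5}\,\frac{d^{5}J}{da^{5}} = \frac{2835 \sqrt{\pi}}{16 a^{\frac{11}{2}}}$.

Setting $a = \frac{1}{3}$:
$$I = \frac{688905 \sqrt{3} \sqrt{\pi}}{16}.$$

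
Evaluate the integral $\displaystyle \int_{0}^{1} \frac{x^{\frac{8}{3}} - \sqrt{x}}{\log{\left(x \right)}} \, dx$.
$- \log{\left(\frac{9}{22} \right)}$

Replace the exponent $\frac{1}{2}$ by a parameter $a$: let $I(a) = \int_{0}^{1} \frac{x^{\frac{8}{3}} - x^{a}}{\log{\left(x \right)}} \, dx$.

Since $\dfrac{\partial}{\partial a}\,x^{a} = x^{a} \ln x$, the $\ln x$ in the denominator cancels and
$$\frac{dI}{da} = \int_{0}^{1} -1 x^{a} \, dx = -1 \left[\frac{x^{a+1}}{a+1}\right]_0^1 = - \frac{1}{a + 1}.$$

Integrating with respect to $a$ gives $I(a) = - \log{\left(\frac{3 a}{11} + \frac{3}{11} \right)} + C$.

At $a = \frac{8}{3}$ the integrand is identically $0$, so $I(\frac{8}{3}) = 0$. The closed form gives $0$, hence $C = 0$.

Setting $a = \frac{1}{2}$:
$$I = - \log{\left(\frac{9}{22} \right)}.$$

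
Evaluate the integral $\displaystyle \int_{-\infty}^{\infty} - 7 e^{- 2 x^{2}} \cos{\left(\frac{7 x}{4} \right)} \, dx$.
$- \frac{7 \sqrt{2} \sqrt{\pi}}{2 e^{\frac{49}{128}}}$

Treat the cosine frequency as a parameter and define $I(b) = \int_{-\infty}^{\infty} - 7 e^{- 2 x^{2}} \cos{\left(b x \right)} \, dx$.

Differentiating under the integral sign,
$$I'(b) = \int_{-\infty}^{\infty} 7 x e^{- 2 x^{2}} \sin{\left(b x \right)} \, dx.$$

Integrate $\int_{-\infty}^{\infty} x \sin(b x)\, e^{- 2 x^{2}}\, dx$ by parts with $u = \sin(b x)$ and $dv = x\, e^{- 2 x^{2}}\, dx$, giving $v = - \frac{e^{- 2 x^{2}}}{4}$. The boundary term vanishes and
$$\int_{-\infty}^{\infty} x \sin(b x)\, e^{- 2 x^{2}}\, dx = \frac{b}{4} \int_{-\infty}^{\infty} \cos(b x)\, e^{- 2 x^{2}}\, dx,$$
so $I'(b) = - \frac{b}{4}\, I(b)$.

This is a separable first-order ODE; solving with the initial condition $I(0) = \int_{-\infty}^{\infty} - 7 e^{- 2 x^{2}}\,dx = - \frac{7 \sqrt{2} \sqrt{\pi}}{2}$ gives
$$I(b) = - \frac{7 \sqrt{2} \sqrt{\pi} e^{- \frac{b^{2}}{8}}}{2}.$$

Setting $b = \frac{7}{4}$:
$$I = - \frac{7 \sqrt{2} \sqrt{\pi}}{2 e^{\frac{49}{128}}}.$$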